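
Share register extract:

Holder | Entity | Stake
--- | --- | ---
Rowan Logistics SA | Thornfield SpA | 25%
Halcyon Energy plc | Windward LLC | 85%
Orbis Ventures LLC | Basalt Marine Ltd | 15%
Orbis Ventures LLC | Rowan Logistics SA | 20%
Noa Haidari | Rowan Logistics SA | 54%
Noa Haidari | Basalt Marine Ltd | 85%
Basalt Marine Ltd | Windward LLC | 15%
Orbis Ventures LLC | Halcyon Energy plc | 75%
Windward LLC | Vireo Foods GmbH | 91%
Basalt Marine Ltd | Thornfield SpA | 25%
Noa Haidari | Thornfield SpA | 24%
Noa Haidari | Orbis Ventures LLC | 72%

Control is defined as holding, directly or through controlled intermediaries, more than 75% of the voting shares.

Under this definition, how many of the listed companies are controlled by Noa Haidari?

1

Noa holds 85% of Basalt, so Noa controls Basalt.
No other company's threshold is met.
Noa controls 1 company.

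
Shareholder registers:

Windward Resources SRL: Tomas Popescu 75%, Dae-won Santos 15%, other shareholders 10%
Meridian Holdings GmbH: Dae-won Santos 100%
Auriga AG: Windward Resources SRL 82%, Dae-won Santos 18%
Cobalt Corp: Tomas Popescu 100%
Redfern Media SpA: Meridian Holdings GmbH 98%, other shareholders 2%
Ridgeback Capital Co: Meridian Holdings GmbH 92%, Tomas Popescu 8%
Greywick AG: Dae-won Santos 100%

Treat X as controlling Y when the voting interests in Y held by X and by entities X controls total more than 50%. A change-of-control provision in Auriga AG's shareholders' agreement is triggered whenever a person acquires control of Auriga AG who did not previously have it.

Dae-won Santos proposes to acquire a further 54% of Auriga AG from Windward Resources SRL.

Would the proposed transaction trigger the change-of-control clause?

The purchase adds only to Dae-won's holdings (Windward's stake shrinks), so Dae-won is the only person who could newly come to control Auriga.
Dae-won holds 100% of Meridian, so Dae-won controls Meridian.
Meridian holds 98% of Redfern, so Dae-won controls Redfern.
Meridian holds 92% of Ridgeback, so Dae-won controls Ridgeback.
Dae-won holds 100% of Greywick, so Dae-won controls Greywick.
In Auriga, Dae-won's side holds only 18%, not > 50%.
So before the transaction, Dae-won does not control Auriga.
After the purchase, Dae-won's direct stake in Auriga rises to 18% + 54% = 72%, and Windward's stake falls to 28%.
Dae-won holds 72% of Auriga, so Dae-won controls Auriga.
Dae-won did not control Auriga before and does after, so the clause is triggered.

Yes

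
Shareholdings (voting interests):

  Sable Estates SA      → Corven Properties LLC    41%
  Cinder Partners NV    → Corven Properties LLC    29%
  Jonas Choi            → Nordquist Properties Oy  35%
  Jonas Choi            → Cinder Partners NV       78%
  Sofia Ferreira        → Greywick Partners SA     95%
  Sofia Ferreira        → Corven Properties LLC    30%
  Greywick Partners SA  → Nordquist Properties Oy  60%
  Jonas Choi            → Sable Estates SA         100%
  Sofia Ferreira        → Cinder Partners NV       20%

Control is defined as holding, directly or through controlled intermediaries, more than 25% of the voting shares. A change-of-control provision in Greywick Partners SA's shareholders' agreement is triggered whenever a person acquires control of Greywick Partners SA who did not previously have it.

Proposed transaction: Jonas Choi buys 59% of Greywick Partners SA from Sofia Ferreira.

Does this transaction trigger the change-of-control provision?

The purchase adds only to Jonas's holdings (Sofia's stake shrinks), so Jonas is the only person who could newly come to control Greywick.
Jonas holds 100% of Sable, so Jonas controls Sable.
Jonas holds 78% of Cinder, so Jonas controls Cinder.
Jonas holds 35% of Nordquist, so Jonas controls Nordquist.
Cinder and Sable together hold 29% + 41% = 70% of Corven, so Jonas controls Corven.
Neither Jonas nor any entity Jonas controls holds any voting interest in Greywick.
So before the transaction, Jonas does not control Greywick.
After the purchase, Jonas holds 59% of Greywick directly, and Sofia's stake falls to 36%.
Jonas holds 59% of Greywick, so Jonas controls Greywick.
Jonas did not control Greywick before and does after, so the clause is triggered.

Yes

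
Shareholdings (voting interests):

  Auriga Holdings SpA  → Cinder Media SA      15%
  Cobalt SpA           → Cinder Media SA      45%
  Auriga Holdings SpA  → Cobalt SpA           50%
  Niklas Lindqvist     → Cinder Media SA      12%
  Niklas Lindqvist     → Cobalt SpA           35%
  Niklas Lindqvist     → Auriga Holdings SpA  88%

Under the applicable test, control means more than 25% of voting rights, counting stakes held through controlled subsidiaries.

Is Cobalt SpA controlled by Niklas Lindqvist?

Niklas holds 88% of Auriga, so Niklas controls Auriga.
Auriga and Niklas together hold 50% + 35% = 85% of Cobalt, so Niklas controls Cobalt.

Yes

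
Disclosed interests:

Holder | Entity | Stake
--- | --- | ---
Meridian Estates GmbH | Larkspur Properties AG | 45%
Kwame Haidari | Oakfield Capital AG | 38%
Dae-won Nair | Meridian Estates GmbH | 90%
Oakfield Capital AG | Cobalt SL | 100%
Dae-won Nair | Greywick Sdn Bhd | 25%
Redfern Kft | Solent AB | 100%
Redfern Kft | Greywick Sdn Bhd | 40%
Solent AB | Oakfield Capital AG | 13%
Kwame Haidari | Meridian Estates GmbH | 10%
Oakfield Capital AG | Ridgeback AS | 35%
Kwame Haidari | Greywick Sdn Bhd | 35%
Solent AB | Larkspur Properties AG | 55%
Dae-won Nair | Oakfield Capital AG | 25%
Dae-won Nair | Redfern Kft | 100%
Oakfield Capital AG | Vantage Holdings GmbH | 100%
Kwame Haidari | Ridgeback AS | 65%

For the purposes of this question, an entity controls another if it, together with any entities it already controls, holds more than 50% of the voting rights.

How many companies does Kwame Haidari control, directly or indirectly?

Kwame holds 65% of Ridgeback, so Kwame controls Ridgeback.
No other company's threshold is met.
Kwame controls 1 company.

1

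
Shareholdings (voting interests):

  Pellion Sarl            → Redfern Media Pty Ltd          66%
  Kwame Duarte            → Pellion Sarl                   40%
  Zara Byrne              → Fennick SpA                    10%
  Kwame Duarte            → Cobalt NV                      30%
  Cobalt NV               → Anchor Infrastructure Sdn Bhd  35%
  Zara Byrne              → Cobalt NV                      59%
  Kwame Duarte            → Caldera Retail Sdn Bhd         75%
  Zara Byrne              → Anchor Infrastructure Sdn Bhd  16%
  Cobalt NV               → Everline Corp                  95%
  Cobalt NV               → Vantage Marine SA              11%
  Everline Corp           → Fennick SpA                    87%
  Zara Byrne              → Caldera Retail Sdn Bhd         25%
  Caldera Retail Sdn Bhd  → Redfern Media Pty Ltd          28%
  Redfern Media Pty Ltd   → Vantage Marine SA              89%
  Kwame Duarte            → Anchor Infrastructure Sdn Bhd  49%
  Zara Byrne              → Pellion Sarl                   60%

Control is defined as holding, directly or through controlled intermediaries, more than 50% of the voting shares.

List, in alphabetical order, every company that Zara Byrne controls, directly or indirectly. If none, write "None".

Zara holds 60% of Pellion, so Zara controls Pellion.
Zara holds 59% of Cobalt, so Zara controls Cobalt.
Zara and Cobalt together hold 16% + 35% = 51% of Anchor, so Zara controls Anchor.
Cobalt holds 95% of Everline, so Zara controls Everline.
Pellion holds 66% of Redfern, so Zara controls Redfern.
Redfern and Cobalt together hold 89% + 11% = 100% of Vantage, so Zara controls Vantage.
Everline and Zara together hold 87% + 10% = 97% of Fennick, so Zara controls Fennick.
No other company's threshold is met.

Anchor Infrastructure Sdn Bhd, Cobalt NV, Everline Corp, Fennick SpA, Pellion Sarl, Redfern Media Pty Ltd, Vantage Marine SA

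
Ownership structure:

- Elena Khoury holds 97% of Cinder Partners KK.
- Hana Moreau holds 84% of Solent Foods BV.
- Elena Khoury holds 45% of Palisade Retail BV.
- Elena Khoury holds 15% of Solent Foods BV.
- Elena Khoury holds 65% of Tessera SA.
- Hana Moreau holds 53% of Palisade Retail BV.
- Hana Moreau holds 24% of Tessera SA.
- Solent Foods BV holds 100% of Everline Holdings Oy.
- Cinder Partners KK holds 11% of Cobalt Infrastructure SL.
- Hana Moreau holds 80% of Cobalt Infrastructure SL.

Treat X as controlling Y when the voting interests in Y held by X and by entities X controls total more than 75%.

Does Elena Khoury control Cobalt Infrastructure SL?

No

Elena holds 97% of Cinder, so Elena controls Cinder.
In Cobalt, Elena's side holds only 11%, not > 75%.
So Elena does not control Cobalt.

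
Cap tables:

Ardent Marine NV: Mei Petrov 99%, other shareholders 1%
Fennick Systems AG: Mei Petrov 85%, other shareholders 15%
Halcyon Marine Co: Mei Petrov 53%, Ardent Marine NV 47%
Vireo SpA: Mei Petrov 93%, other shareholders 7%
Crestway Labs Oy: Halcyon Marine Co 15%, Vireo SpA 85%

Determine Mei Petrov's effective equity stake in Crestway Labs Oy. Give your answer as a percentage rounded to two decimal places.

93.98%

Mei reaches Crestway along 3 paths.
Via Halcyon: 53% × 15% = 7.95%.
Via Ardent → Halcyon: 99% × 47% × 15% = 6.9795%.
Via Vireo: 93% × 85% = 79.05%.
Total: 7.95% + 6.9795% + 79.05% = 93.9795%.
Rounded: 93.98%.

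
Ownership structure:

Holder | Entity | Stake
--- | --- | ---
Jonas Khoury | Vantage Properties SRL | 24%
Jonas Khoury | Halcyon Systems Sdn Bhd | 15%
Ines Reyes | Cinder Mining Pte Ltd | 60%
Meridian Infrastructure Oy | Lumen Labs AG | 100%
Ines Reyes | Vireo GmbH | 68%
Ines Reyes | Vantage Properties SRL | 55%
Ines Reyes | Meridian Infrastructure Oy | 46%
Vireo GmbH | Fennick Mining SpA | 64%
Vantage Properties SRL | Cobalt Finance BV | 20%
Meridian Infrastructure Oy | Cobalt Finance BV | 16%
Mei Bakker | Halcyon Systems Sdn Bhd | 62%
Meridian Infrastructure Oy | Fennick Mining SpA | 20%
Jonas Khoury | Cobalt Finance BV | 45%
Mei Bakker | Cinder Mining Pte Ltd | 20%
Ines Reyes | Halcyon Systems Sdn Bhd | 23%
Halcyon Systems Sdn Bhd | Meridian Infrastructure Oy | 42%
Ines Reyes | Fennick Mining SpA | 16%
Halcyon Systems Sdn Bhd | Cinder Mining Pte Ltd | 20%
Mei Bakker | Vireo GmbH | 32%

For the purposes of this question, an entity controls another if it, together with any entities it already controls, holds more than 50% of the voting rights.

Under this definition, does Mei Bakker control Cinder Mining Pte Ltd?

No

Mei holds 62% of Halcyon, so Mei controls Halcyon.
In Cinder, Mei's side holds only 20% + 20% = 40%, not > 50%.
So Mei does not control Cinder.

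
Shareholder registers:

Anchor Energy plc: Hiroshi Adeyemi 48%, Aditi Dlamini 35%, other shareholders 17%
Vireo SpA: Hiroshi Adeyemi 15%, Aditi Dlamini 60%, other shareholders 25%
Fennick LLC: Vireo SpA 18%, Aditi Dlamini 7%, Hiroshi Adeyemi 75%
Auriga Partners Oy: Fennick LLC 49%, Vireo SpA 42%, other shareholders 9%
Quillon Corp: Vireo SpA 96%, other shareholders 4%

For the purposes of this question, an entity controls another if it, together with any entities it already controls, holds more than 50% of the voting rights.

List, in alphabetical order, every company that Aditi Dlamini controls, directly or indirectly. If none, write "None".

Aditi holds 60% of Vireo, so Aditi controls Vireo.
Vireo holds 96% of Quillon, so Aditi controls Quillon.
No other company's threshold is met.

Quillon Corp, Vireo SpA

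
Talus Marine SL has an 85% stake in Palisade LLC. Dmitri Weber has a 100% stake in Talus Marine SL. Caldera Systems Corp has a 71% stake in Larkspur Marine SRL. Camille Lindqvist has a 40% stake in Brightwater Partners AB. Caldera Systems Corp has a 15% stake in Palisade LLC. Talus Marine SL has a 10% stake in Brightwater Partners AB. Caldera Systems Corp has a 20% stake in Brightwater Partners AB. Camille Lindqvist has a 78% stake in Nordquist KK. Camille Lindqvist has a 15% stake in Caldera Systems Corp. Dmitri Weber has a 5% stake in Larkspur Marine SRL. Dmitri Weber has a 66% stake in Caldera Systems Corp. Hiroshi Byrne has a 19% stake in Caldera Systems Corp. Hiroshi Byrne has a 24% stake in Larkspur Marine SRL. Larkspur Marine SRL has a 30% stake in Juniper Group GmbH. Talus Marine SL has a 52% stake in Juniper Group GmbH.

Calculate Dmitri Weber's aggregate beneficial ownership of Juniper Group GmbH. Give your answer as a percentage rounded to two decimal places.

67.56%

Dmitri reaches Juniper along 3 paths.
Via Talus: 100% × 52% = 52%.
Via Caldera → Larkspur: 66% × 71% × 30% = 14.058%.
Via Larkspur: 5% × 30% = 1.5%.
Total: 52% + 14.058% + 1.5% = 67.558%.
Rounded: 67.56%.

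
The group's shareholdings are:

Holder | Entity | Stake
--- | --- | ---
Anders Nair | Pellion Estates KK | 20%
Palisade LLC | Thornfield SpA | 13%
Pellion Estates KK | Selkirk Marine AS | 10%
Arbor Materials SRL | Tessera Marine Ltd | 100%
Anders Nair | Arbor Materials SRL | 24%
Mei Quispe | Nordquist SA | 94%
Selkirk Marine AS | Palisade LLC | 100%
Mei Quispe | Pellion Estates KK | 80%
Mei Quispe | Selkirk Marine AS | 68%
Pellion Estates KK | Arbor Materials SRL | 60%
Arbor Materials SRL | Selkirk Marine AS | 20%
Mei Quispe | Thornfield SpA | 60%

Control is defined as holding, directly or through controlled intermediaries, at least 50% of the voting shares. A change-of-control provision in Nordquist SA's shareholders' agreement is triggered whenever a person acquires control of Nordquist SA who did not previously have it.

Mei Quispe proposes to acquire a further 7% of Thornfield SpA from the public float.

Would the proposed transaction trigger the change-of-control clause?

No

The purchase changes only Mei's holdings, so Mei is the only person who could newly come to control Nordquist.
Mei holds 94% of Nordquist, so Mei controls Nordquist.
So Mei already controls Nordquist before the transaction.
After the purchase, Mei's direct stake in Thornfield rises to 60% + 7% = 67%.
Mei controlled Nordquist already, so this is not a new person acquiring control; every other person's position is unchanged or reduced.
No new person acquires control, so the clause is not triggered.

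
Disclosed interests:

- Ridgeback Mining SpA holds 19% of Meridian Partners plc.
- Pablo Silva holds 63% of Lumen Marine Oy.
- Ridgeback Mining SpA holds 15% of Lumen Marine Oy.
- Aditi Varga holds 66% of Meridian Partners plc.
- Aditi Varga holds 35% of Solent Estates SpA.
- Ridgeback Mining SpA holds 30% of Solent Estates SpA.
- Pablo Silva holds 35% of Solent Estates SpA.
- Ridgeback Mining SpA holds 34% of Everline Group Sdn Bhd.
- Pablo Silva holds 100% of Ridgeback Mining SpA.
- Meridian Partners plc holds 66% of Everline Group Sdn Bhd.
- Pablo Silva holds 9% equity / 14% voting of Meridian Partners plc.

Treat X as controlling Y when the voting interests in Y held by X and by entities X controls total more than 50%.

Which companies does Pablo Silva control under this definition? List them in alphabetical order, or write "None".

Pablo holds 100% of Ridgeback, so Pablo controls Ridgeback.
Ridgeback and Pablo together hold 15% + 63% = 78% of Lumen, so Pablo controls Lumen.
Ridgeback and Pablo together hold 30% + 35% = 65% of Solent, so Pablo controls Solent.
No other company's threshold is met.

Lumen Marine Oy, Ridgeback Mining SpA, Solent Estates SpA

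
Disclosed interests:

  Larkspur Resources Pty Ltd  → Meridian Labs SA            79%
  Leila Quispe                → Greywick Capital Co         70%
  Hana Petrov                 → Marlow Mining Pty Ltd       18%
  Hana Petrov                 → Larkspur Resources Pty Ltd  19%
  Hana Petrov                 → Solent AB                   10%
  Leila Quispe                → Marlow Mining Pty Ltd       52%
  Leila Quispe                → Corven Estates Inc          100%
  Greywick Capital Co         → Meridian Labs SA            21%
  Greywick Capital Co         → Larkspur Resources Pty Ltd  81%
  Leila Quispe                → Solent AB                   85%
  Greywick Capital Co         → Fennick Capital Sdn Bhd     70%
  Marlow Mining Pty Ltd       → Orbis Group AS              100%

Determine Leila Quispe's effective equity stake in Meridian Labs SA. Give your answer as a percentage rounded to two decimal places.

Leila reaches Meridian along 2 paths.
Via Greywick: 70% × 21% = 14.7%.
Via Greywick → Larkspur: 70% × 81% × 79% = 44.793%.
Total: 14.7% + 44.793% = 59.493%.
Rounded: 59.49%.

59.49%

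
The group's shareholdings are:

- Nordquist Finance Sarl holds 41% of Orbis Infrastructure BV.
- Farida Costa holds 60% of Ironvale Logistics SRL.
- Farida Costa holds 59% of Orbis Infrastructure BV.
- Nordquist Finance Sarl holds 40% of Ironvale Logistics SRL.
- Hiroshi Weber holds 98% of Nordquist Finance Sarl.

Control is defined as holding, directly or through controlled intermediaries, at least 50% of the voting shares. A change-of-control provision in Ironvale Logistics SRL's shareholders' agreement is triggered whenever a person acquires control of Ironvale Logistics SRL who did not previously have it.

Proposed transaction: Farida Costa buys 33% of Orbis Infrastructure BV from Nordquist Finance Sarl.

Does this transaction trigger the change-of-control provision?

The purchase adds only to Farida's holdings (Nordquist's stake shrinks), so Farida is the only person who could newly come to control Ironvale.
Farida holds 60% of Ironvale, so Farida controls Ironvale.
So Farida already controls Ironvale before the transaction.
After the purchase, Farida's direct stake in Orbis rises to 59% + 33% = 92%, and Nordquist's stake falls to 8%.
Farida controlled Ironvale already, so this is not a new person acquiring control; every other person's position is unchanged or reduced.
No new person acquires control, so the clause is not triggered.

No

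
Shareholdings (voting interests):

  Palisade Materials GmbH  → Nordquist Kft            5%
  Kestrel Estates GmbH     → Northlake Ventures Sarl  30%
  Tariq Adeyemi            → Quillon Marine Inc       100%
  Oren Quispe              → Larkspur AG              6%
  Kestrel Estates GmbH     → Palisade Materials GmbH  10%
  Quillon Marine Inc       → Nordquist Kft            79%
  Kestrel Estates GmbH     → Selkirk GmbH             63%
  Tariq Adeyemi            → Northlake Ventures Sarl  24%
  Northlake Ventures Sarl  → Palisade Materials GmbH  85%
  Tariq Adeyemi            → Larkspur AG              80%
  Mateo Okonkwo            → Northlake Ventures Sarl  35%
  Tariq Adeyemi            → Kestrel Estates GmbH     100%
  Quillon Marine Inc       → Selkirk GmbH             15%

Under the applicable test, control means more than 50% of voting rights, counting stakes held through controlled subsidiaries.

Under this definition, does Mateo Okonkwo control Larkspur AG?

Mateo's largest direct stake is 35% in Northlake, which does not meet the threshold, so Mateo controls no company.
Neither Mateo nor any entity Mateo controls holds any voting interest in Larkspur.
So Mateo does not control Larkspur.

No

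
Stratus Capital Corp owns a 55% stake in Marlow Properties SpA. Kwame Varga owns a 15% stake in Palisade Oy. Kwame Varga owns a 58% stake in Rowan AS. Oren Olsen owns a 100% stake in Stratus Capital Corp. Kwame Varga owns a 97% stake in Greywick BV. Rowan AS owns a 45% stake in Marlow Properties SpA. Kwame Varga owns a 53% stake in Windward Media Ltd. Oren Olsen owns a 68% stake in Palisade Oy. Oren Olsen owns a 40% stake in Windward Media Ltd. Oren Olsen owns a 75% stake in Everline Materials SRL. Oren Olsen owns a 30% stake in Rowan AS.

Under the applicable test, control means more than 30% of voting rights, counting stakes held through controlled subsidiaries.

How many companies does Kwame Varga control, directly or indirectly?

Kwame holds 58% of Rowan, so Kwame controls Rowan.
Kwame holds 53% of Windward, so Kwame controls Windward.
Rowan holds 45% of Marlow, so Kwame controls Marlow.
Kwame holds 97% of Greywick, so Kwame controls Greywick.
No other company's threshold is met.
Kwame controls 4 companies.

4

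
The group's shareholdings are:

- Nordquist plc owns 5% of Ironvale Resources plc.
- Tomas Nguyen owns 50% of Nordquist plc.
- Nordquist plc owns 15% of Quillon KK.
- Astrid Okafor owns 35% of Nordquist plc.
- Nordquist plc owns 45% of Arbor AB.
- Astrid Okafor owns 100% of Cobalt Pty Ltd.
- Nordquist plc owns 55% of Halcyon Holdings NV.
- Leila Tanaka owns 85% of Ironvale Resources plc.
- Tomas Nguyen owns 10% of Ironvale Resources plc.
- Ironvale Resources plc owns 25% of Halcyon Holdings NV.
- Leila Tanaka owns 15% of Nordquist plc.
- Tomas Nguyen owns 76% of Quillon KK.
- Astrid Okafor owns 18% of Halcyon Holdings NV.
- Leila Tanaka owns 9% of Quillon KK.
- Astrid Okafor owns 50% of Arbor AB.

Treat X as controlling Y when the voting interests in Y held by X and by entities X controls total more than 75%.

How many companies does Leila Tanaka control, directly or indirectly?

1

Leila holds 85% of Ironvale, so Leila controls Ironvale.
No other company's threshold is met.
Leila controls 1 company.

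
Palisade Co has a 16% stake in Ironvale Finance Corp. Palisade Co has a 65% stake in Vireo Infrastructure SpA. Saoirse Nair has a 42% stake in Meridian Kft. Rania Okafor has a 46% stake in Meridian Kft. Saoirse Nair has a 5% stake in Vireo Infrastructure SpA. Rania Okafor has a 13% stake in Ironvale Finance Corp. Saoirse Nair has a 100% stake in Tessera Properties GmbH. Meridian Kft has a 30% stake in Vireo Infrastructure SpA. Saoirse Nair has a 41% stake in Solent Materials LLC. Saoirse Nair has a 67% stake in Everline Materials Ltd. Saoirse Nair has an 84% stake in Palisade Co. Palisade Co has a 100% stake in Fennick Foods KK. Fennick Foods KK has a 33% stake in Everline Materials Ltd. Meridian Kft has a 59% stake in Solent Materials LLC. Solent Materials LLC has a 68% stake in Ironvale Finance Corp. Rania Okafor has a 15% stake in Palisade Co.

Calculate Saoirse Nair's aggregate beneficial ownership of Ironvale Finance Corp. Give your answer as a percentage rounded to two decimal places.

Saoirse reaches Ironvale along 3 paths.
Via Solent: 41% × 68% = 27.88%.
Via Meridian → Solent: 42% × 59% × 68% = 16.8504%.
Via Palisade: 84% × 16% = 13.44%.
Total: 27.88% + 16.8504% + 13.44% = 58.1704%.
Rounded: 58.17%.

58.17%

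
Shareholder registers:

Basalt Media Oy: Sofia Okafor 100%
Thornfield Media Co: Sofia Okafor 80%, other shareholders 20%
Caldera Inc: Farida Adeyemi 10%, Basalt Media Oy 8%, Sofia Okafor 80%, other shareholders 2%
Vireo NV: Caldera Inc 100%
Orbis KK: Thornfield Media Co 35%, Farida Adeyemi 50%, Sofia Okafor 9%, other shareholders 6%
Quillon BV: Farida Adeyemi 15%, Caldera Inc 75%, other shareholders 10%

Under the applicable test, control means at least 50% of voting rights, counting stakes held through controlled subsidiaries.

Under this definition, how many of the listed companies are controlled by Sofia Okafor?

5

Sofia holds 100% of Basalt, so Sofia controls Basalt.
Sofia holds 80% of Thornfield, so Sofia controls Thornfield.
Basalt and Sofia together hold 8% + 80% = 88% of Caldera, so Sofia controls Caldera.
Caldera holds 100% of Vireo, so Sofia controls Vireo.
Caldera holds 75% of Quillon, so Sofia controls Quillon.
No other company's threshold is met.
Sofia controls 5 companies.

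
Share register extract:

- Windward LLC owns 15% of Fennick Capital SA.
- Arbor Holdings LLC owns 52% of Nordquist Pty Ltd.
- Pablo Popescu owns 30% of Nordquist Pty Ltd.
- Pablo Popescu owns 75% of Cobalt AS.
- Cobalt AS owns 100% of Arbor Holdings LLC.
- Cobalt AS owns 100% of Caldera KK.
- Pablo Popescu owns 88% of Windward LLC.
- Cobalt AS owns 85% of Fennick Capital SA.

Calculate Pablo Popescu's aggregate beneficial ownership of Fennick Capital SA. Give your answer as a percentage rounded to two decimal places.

76.95%

Pablo reaches Fennick along 2 paths.
Via Windward: 88% × 15% = 13.2%.
Via Cobalt: 75% × 85% = 63.75%.
Total: 13.2% + 63.75% = 76.95%.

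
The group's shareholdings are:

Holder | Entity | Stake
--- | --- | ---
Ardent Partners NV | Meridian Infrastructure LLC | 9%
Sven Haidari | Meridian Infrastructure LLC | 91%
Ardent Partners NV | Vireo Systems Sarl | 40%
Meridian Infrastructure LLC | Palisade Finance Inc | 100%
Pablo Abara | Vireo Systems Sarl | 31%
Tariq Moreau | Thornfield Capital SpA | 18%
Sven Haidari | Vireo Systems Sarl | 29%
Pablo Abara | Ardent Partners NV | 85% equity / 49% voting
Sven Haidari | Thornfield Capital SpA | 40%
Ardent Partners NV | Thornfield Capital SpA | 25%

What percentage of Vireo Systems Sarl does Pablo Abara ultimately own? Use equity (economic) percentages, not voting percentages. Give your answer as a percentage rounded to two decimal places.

65.00%

Pablo reaches Vireo along 2 paths.
Via Ardent: 85% × 40% = 34%.
Direct stake: 31% = 31%.
Total: 34% + 31% = 65%.
Rounded: 65.00%.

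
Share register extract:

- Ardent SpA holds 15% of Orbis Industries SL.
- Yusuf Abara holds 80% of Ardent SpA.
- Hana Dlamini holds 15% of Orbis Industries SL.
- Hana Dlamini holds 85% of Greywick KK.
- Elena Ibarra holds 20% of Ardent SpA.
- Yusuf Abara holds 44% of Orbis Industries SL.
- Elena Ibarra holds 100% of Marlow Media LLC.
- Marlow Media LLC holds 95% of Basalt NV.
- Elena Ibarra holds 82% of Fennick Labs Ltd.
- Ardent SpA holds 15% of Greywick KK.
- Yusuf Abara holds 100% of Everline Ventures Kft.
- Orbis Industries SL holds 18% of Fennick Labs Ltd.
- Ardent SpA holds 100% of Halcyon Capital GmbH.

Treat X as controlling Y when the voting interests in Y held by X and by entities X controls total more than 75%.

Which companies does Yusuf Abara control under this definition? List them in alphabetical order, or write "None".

Ardent SpA, Everline Ventures Kft, Halcyon Capital GmbH

Yusuf holds 80% of Ardent, so Yusuf controls Ardent.
Ardent holds 100% of Halcyon, so Yusuf controls Halcyon.
Yusuf holds 100% of Everline, so Yusuf controls Everline.
No other company's threshold is met.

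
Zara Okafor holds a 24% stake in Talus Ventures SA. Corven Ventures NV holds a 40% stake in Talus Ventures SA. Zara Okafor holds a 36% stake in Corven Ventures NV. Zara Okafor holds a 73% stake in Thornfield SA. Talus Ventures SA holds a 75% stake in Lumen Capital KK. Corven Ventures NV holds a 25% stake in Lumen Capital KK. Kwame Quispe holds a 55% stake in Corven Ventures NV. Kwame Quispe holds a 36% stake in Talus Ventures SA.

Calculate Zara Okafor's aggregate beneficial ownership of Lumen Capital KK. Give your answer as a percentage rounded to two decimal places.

Zara reaches Lumen along 3 paths.
Via Corven: 36% × 25% = 9%.
Via Corven → Talus: 36% × 40% × 75% = 10.8%.
Via Talus: 24% × 75% = 18%.
Total: 9% + 10.8% + 18% = 37.8%.
Rounded: 37.80%.

37.80%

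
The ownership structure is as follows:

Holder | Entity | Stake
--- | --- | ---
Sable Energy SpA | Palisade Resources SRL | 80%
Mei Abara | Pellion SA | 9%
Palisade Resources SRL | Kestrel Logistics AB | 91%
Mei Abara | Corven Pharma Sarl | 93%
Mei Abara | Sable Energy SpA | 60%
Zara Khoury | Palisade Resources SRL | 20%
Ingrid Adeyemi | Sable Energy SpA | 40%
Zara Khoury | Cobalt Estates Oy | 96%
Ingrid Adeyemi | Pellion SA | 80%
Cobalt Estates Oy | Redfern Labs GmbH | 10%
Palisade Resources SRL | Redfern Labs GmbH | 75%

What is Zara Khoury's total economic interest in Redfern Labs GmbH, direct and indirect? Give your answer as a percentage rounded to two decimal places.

Zara reaches Redfern along 2 paths.
Via Cobalt: 96% × 10% = 9.6%.
Via Palisade: 20% × 75% = 15%.
Total: 9.6% + 15% = 24.6%.
Rounded: 24.60%.

24.60%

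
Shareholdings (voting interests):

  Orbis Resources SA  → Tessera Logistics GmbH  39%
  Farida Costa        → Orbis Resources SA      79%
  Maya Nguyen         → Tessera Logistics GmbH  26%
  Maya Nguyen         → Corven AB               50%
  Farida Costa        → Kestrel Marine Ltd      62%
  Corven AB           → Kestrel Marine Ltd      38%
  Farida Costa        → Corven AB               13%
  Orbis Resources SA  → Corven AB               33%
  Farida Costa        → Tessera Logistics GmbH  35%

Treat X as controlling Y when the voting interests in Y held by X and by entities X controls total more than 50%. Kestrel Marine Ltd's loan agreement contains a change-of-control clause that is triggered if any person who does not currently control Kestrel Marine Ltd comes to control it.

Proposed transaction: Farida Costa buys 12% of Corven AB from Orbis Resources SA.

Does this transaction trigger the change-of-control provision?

The purchase adds only to Farida's holdings (Orbis's stake shrinks), so Farida is the only person who could newly come to control Kestrel.
Farida holds 62% of Kestrel, so Farida controls Kestrel.
So Farida already controls Kestrel before the transaction.
After the purchase, Farida's direct stake in Corven rises to 13% + 12% = 25%, and Orbis's stake falls to 21%.
Farida controlled Kestrel already, so this is not a new person acquiring control; every other person's position is unchanged or reduced.
No new person acquires control, so the clause is not triggered.

No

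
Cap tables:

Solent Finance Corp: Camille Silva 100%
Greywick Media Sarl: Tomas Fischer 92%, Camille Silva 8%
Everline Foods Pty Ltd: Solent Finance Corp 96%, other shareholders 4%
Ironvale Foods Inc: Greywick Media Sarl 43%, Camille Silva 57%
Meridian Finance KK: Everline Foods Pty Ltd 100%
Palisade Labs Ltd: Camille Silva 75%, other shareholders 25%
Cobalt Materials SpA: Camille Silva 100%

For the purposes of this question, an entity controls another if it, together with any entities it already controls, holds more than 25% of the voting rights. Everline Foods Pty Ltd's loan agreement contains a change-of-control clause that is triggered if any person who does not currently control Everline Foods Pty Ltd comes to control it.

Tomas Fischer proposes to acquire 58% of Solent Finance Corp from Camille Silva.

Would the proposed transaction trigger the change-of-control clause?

The purchase adds only to Tomas's holdings (Camille's stake shrinks), so Tomas is the only person who could newly come to control Everline.
Tomas holds 92% of Greywick, so Tomas controls Greywick.
Greywick holds 43% of Ironvale, so Tomas controls Ironvale.
Neither Tomas nor any entity Tomas controls holds any voting interest in Everline.
So before the transaction, Tomas does not control Everline.
After the purchase, Tomas holds 58% of Solent directly, and Camille's stake falls to 42%.
Tomas holds 58% of Solent, so Tomas controls Solent.
Solent holds 96% of Everline, so Tomas controls Everline.
Tomas did not control Everline before and does after, so the clause is triggered.

Yes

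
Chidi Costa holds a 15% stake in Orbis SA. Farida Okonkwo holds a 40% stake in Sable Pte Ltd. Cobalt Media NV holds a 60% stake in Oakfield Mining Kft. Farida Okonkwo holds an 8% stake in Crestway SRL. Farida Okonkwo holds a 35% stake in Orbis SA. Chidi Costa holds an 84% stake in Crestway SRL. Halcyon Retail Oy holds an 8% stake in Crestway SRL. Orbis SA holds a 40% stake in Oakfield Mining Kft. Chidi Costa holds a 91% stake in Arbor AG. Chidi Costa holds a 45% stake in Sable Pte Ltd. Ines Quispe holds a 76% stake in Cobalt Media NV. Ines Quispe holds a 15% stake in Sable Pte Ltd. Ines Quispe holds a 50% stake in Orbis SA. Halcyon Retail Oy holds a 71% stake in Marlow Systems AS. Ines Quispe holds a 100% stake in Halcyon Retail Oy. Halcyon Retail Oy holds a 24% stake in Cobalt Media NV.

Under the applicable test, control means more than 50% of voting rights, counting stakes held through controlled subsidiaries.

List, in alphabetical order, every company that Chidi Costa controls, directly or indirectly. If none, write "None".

Arbor AG, Crestway SRL

Chidi holds 84% of Crestway, so Chidi controls Crestway.
Chidi holds 91% of Arbor, so Chidi controls Arbor.
No other company's threshold is met.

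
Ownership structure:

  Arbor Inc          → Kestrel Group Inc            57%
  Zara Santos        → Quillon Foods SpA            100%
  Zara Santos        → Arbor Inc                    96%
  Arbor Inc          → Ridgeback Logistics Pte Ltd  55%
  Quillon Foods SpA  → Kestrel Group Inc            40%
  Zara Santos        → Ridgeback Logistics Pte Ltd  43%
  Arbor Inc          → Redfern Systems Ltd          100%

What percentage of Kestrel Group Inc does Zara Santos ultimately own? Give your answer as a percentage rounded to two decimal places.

Zara reaches Kestrel along 2 paths.
Via Quillon: 100% × 40% = 40%.
Via Arbor: 96% × 57% = 54.72%.
Total: 40% + 54.72% = 94.72%.

94.72%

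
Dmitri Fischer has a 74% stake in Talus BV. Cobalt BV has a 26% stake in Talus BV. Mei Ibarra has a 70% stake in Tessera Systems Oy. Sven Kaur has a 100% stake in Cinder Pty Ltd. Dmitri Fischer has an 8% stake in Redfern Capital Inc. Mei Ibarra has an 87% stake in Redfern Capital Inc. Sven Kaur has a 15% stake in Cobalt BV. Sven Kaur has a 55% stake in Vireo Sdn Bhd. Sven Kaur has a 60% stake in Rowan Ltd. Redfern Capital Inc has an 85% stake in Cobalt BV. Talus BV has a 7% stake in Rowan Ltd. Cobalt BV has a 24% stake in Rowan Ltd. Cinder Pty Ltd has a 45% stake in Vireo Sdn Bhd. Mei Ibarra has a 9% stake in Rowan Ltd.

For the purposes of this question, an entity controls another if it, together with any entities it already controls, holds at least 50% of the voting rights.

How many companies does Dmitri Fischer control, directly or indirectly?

Dmitri holds 74% of Talus, so Dmitri controls Talus.
No other company's threshold is met.
Dmitri controls 1 company.

1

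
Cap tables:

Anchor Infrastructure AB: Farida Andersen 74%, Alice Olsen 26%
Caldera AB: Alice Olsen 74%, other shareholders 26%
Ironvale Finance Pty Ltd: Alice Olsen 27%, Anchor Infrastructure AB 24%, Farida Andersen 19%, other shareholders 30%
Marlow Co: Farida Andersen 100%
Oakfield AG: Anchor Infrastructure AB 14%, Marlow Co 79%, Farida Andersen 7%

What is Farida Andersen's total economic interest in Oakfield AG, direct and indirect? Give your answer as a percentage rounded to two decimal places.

96.36%

Farida reaches Oakfield along 3 paths.
Via Anchor: 74% × 14% = 10.36%.
Via Marlow: 100% × 79% = 79%.
Direct stake: 7% = 7%.
Total: 10.36% + 79% + 7% = 96.36%.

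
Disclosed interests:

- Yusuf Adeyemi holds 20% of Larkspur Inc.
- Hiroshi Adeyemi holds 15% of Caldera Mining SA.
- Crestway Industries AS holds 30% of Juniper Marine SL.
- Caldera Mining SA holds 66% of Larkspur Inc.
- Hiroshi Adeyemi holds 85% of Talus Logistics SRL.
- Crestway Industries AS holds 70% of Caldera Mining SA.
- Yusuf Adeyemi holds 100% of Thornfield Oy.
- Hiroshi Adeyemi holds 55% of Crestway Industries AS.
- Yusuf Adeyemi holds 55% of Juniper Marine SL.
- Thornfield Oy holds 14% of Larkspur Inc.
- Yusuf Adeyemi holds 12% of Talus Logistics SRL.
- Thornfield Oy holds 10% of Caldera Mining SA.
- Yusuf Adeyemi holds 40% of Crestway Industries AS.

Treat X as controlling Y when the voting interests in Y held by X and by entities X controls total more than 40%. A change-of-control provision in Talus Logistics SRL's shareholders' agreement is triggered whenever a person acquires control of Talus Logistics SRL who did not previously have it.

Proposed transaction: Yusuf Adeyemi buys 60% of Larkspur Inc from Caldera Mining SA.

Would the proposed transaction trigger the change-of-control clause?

The purchase adds only to Yusuf's holdings (Caldera's stake shrinks), so Yusuf is the only person who could newly come to control Talus.
Yusuf holds 100% of Thornfield, so Yusuf controls Thornfield.
Yusuf holds 55% of Juniper, so Yusuf controls Juniper.
In Talus, Yusuf's side holds only 12%, not > 40%.
So before the transaction, Yusuf does not control Talus.
After the purchase, Yusuf's direct stake in Larkspur rises to 20% + 60% = 80%, and Caldera's stake falls to 6%.
Thornfield and Yusuf together hold 14% + 80% = 94% of Larkspur, so Yusuf controls Larkspur.
After the transaction, Yusuf's side holds 12% of Talus, not > 40%, so Yusuf still does not control Talus.
No new person acquires control, so the clause is not triggered.

No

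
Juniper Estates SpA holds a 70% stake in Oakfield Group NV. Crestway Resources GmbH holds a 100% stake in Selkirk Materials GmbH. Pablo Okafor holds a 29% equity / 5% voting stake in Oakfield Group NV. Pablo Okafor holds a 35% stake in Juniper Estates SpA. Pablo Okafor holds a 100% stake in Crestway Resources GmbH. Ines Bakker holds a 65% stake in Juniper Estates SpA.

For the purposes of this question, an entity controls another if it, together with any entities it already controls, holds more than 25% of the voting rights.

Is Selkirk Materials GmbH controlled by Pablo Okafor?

Yes

Pablo holds 100% of Crestway, so Pablo controls Crestway.
Crestway holds 100% of Selkirk, so Pablo controls Selkirk.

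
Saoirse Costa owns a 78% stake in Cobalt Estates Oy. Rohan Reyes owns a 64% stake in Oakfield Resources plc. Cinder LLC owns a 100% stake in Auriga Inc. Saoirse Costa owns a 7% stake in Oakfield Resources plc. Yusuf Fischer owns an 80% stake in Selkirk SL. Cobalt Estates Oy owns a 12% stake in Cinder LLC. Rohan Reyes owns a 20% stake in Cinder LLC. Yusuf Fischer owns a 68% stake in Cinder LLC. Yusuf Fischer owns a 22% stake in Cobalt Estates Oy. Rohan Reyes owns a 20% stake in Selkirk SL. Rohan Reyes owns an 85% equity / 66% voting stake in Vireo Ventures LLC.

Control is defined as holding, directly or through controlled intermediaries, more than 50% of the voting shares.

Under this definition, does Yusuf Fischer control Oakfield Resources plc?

Yusuf holds 68% of Cinder, so Yusuf controls Cinder.
Cinder holds 100% of Auriga, so Yusuf controls Auriga.
Yusuf holds 80% of Selkirk, so Yusuf controls Selkirk.
Neither Yusuf nor any entity Yusuf controls holds any voting interest in Oakfield.
So Yusuf does not control Oakfield.

No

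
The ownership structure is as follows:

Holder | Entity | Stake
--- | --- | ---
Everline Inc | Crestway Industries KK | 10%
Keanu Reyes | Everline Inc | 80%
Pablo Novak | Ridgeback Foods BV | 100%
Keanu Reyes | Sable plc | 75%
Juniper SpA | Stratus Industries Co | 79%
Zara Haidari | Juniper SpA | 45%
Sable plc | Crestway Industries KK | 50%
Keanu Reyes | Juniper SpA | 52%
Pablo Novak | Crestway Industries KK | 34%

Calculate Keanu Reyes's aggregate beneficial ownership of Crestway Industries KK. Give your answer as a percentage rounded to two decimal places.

Keanu reaches Crestway along 2 paths.
Via Everline: 80% × 10% = 8%.
Via Sable: 75% × 50% = 37.5%.
Total: 8% + 37.5% = 45.5%.
Rounded: 45.50%.

45.50%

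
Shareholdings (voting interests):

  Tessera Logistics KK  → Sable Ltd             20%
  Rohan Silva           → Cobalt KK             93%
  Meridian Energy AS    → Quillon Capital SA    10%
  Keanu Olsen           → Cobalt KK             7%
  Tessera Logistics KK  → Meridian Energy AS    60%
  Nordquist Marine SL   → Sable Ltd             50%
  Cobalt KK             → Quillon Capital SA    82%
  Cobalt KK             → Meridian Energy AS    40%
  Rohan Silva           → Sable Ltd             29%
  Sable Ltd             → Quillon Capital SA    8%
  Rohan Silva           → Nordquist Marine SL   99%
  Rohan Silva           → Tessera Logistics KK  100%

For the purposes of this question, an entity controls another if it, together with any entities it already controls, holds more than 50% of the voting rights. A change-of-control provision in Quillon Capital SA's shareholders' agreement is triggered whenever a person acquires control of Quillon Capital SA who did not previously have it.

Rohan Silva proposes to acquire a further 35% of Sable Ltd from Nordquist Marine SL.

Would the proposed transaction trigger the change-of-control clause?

The purchase adds only to Rohan's holdings (Nordquist's stake shrinks), so Rohan is the only person who could newly come to control Quillon.
Rohan holds 93% of Cobalt, so Rohan controls Cobalt.
Rohan holds 99% of Nordquist, so Rohan controls Nordquist.
Rohan holds 100% of Tessera, so Rohan controls Tessera.
Rohan and Tessera and Nordquist together hold 29% + 20% + 50% = 99% of Sable, so Rohan controls Sable.
Tessera and Cobalt together hold 60% + 40% = 100% of Meridian, so Rohan controls Meridian.
Sable and Meridian and Cobalt together hold 8% + 10% + 82% = 100% of Quillon, so Rohan controls Quillon.
So Rohan already controls Quillon before the transaction.
After the purchase, Rohan's direct stake in Sable rises to 29% + 35% = 64%, and Nordquist's stake falls to 15%.
Rohan controlled Quillon already, so this is not a new person acquiring control; every other person's position is unchanged or reduced.
No new person acquires control, so the clause is not triggered.

No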